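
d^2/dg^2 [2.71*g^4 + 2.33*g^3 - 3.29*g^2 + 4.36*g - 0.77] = 32.52*g^2 + 13.98*g - 6.58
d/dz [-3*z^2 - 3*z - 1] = -6*z - 3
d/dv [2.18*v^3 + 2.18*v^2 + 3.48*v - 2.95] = 6.54*v^2 + 4.36*v + 3.48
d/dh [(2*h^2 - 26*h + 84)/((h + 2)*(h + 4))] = 2*(19*h^2 - 68*h - 356)/(h^4 + 12*h^3 + 52*h^2 + 96*h + 64)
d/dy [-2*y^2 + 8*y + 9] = 8 - 4*y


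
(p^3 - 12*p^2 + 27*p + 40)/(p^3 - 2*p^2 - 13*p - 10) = (p - 8)/(p + 2)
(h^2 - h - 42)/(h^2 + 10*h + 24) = (h - 7)/(h + 4)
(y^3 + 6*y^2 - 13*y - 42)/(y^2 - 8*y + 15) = (y^2 + 9*y + 14)/(y - 5)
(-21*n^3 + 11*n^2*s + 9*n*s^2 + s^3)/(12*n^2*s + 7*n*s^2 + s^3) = (-7*n^2 + 6*n*s + s^2)/(s*(4*n + s))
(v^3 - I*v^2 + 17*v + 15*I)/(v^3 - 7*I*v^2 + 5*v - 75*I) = (v + I)/(v - 5*I)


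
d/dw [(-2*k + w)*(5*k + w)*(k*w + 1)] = -10*k^3 + 6*k^2*w + 3*k*w^2 + 3*k + 2*w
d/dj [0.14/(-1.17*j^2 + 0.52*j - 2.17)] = (0.3276*j - 0.0728)/(1.17*j^2 - 0.52*j + 2.17)^2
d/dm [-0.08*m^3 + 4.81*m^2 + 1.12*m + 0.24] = -0.24*m^2 + 9.62*m + 1.12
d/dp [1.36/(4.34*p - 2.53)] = -5.9024/(4.34*p - 2.53)^2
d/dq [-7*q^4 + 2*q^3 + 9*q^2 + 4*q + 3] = -28*q^3 + 6*q^2 + 18*q + 4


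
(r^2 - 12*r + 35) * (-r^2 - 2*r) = -r^4 + 10*r^3 - 11*r^2 - 70*r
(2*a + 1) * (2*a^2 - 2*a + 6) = 4*a^3 - 2*a^2 + 10*a + 6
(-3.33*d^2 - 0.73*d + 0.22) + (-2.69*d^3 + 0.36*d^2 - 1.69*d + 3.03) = -2.69*d^3 - 2.97*d^2 - 2.42*d + 3.25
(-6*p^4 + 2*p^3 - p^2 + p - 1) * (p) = -6*p^5 + 2*p^4 - p^3 + p^2 - p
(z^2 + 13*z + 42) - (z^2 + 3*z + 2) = 10*z + 40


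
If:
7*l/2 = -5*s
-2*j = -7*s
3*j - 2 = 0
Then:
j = 2/3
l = -40/147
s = 4/21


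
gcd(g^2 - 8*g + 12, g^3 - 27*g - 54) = g - 6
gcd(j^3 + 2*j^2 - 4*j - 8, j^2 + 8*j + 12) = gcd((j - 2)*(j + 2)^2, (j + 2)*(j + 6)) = j + 2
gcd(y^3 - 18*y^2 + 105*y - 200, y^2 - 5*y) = y - 5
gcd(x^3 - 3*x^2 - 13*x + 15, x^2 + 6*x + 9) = x + 3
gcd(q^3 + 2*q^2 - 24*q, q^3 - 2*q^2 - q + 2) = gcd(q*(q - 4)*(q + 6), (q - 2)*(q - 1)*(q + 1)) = 1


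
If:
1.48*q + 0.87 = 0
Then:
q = -0.59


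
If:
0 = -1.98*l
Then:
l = 0.00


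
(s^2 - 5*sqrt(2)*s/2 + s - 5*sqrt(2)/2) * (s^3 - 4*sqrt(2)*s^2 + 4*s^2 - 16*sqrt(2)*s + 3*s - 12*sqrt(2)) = s^5 - 13*sqrt(2)*s^4/2 + 5*s^4 - 65*sqrt(2)*s^3/2 + 27*s^3 - 91*sqrt(2)*s^2/2 + 103*s^2 - 39*sqrt(2)*s/2 + 140*s + 60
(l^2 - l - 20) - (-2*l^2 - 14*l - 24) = 3*l^2 + 13*l + 4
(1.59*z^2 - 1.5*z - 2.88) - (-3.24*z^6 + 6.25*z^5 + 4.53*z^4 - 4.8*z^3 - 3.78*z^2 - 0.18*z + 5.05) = 3.24*z^6 - 6.25*z^5 - 4.53*z^4 + 4.8*z^3 + 5.37*z^2 - 1.32*z - 7.93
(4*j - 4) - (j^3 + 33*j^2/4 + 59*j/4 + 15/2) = -j^3 - 33*j^2/4 - 43*j/4 - 23/2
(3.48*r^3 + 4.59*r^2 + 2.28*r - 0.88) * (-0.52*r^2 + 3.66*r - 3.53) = -1.8096*r^5 + 10.35*r^4 + 3.3294*r^3 - 7.4003*r^2 - 11.2692*r + 3.1064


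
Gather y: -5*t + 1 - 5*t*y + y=-5*t + y*(1 - 5*t) + 1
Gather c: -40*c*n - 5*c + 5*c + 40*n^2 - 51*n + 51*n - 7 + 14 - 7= -40*c*n + 40*n^2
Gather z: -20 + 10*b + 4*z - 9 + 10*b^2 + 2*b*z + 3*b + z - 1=10*b^2 + 13*b + z*(2*b + 5) - 30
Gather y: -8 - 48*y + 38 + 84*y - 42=36*y - 12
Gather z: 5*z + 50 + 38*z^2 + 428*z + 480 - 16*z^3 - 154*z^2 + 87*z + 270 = -16*z^3 - 116*z^2 + 520*z + 800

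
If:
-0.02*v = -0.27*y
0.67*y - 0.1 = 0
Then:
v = 2.01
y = 0.15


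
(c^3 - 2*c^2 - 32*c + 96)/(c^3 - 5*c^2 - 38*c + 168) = (c - 4)/(c - 7)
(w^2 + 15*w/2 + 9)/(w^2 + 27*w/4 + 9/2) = 2*(2*w + 3)/(4*w + 3)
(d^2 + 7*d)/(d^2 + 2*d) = (d + 7)/(d + 2)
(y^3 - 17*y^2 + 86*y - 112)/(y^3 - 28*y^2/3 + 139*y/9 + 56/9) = 9*(y^2 - 10*y + 16)/(9*y^2 - 21*y - 8)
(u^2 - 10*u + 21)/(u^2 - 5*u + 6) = (u - 7)/(u - 2)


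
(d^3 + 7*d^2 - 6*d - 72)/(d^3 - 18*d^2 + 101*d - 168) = (d^2 + 10*d + 24)/(d^2 - 15*d + 56)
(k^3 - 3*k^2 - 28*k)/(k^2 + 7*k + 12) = k*(k - 7)/(k + 3)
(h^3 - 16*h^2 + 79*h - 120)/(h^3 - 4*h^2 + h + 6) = (h^2 - 13*h + 40)/(h^2 - h - 2)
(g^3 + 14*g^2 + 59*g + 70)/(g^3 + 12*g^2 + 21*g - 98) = (g^2 + 7*g + 10)/(g^2 + 5*g - 14)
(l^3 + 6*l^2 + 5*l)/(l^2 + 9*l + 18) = l*(l^2 + 6*l + 5)/(l^2 + 9*l + 18)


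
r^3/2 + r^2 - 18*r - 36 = (r/2 + 1)*(r - 6)*(r + 6)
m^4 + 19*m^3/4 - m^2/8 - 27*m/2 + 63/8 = (m - 1)*(m - 3/4)*(m + 3)*(m + 7/2)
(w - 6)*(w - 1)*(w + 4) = w^3 - 3*w^2 - 22*w + 24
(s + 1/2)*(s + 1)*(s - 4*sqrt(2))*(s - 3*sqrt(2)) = s^4 - 7*sqrt(2)*s^3 + 3*s^3/2 - 21*sqrt(2)*s^2/2 + 49*s^2/2 - 7*sqrt(2)*s/2 + 36*s + 12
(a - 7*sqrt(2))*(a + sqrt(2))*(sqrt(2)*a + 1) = sqrt(2)*a^3 - 11*a^2 - 20*sqrt(2)*a - 14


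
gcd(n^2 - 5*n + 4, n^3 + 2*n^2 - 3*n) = n - 1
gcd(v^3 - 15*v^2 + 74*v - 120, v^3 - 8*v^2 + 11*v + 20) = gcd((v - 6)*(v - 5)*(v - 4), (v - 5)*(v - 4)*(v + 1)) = v^2 - 9*v + 20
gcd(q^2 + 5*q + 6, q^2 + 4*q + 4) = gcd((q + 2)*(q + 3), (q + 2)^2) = q + 2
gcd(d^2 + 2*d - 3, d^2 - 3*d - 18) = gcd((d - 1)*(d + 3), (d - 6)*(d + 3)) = d + 3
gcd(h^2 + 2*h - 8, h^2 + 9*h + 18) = 1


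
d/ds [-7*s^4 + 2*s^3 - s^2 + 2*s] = -28*s^3 + 6*s^2 - 2*s + 2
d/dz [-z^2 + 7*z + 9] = 7 - 2*z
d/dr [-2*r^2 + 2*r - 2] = 2 - 4*r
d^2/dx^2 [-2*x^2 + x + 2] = -4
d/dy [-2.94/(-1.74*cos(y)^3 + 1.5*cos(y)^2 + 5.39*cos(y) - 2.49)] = (15.3468*cos(y)^2 - 8.82*cos(y) - 15.8466)*sin(y)/(1.74*cos(y)^3 - 1.5*cos(y)^2 - 5.39*cos(y) + 2.49)^2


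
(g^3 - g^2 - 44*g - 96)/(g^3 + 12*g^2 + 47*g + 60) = (g - 8)/(g + 5)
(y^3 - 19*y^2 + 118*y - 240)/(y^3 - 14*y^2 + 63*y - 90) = (y - 8)/(y - 3)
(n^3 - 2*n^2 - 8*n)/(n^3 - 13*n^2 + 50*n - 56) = n*(n + 2)/(n^2 - 9*n + 14)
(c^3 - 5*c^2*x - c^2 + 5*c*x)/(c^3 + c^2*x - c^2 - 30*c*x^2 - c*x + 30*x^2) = c/(c + 6*x)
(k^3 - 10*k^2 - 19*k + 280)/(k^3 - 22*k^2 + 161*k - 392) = (k + 5)/(k - 7)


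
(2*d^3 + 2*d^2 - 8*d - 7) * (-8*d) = -16*d^4 - 16*d^3 + 64*d^2 + 56*d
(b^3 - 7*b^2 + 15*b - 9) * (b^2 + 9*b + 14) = b^5 + 2*b^4 - 34*b^3 + 28*b^2 + 129*b - 126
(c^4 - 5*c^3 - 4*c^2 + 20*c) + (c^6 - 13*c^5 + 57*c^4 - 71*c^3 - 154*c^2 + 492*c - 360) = c^6 - 13*c^5 + 58*c^4 - 76*c^3 - 158*c^2 + 512*c - 360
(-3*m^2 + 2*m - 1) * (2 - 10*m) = 30*m^3 - 26*m^2 + 14*m - 2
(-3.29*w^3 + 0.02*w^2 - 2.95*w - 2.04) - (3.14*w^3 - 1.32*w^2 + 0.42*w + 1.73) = -6.43*w^3 + 1.34*w^2 - 3.37*w - 3.77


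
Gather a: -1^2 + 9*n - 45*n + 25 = 24 - 36*n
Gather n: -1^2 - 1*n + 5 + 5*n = 4*n + 4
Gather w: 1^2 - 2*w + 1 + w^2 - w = w^2 - 3*w + 2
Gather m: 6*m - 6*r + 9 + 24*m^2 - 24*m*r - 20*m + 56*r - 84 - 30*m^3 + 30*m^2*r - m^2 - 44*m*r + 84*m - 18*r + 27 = -30*m^3 + m^2*(30*r + 23) + m*(70 - 68*r) + 32*r - 48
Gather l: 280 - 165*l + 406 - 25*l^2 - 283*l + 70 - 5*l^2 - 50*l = -30*l^2 - 498*l + 756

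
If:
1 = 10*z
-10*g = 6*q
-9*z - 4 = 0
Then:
No Solution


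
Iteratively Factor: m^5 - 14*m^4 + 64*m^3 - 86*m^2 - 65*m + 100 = (m - 5)*(m^4 - 9*m^3 + 19*m^2 + 9*m - 20) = (m - 5)*(m + 1)*(m^3 - 10*m^2 + 29*m - 20) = (m - 5)*(m - 1)*(m + 1)*(m^2 - 9*m + 20) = (m - 5)^2*(m - 1)*(m + 1)*(m - 4)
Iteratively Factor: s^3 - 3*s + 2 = (s - 1)*(s^2 + s - 2) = (s - 1)^2*(s + 2)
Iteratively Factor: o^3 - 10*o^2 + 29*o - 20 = (o - 4)*(o^2 - 6*o + 5) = (o - 4)*(o - 1)*(o - 5)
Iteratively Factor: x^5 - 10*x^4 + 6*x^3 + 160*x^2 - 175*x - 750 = (x - 5)*(x^4 - 5*x^3 - 19*x^2 + 65*x + 150) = (x - 5)*(x + 2)*(x^3 - 7*x^2 - 5*x + 75) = (x - 5)^2*(x + 2)*(x^2 - 2*x - 15) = (x - 5)^3*(x + 2)*(x + 3)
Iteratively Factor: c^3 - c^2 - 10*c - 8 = (c + 2)*(c^2 - 3*c - 4) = (c + 1)*(c + 2)*(c - 4)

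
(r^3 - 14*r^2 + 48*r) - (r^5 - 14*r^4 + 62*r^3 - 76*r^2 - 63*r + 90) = -r^5 + 14*r^4 - 61*r^3 + 62*r^2 + 111*r - 90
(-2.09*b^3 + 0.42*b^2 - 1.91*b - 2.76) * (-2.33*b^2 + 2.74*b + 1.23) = 4.8697*b^5 - 6.7052*b^4 + 3.0304*b^3 + 1.714*b^2 - 9.9117*b - 3.3948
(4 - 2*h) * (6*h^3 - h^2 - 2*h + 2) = -12*h^4 + 26*h^3 - 12*h + 8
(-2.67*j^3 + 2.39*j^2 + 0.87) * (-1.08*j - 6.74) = 2.8836*j^4 + 15.4146*j^3 - 16.1086*j^2 - 0.9396*j - 5.8638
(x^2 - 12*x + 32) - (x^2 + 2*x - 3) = 35 - 14*x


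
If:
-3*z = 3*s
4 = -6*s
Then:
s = -2/3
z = 2/3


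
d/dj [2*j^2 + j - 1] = 4*j + 1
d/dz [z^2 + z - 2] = 2*z + 1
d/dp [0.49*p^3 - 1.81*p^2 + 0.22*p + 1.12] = 1.47*p^2 - 3.62*p + 0.22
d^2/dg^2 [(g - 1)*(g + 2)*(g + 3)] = 6*g + 8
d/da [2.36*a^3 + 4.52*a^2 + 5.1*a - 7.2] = 7.08*a^2 + 9.04*a + 5.1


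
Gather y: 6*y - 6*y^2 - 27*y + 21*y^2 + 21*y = 15*y^2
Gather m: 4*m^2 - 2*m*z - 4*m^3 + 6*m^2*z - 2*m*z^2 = -4*m^3 + m^2*(6*z + 4) + m*(-2*z^2 - 2*z)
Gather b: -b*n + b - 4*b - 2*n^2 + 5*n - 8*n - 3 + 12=b*(-n - 3) - 2*n^2 - 3*n + 9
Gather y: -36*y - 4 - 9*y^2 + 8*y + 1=-9*y^2 - 28*y - 3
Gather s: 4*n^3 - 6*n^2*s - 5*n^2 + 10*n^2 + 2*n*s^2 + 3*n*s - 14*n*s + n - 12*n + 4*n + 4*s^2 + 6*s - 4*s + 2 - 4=4*n^3 + 5*n^2 - 7*n + s^2*(2*n + 4) + s*(-6*n^2 - 11*n + 2) - 2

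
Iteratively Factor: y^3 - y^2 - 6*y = (y - 3)*(y^2 + 2*y) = (y - 3)*(y + 2)*(y)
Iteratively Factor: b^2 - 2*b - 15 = (b - 5)*(b + 3)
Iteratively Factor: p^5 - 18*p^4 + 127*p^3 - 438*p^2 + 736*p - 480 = (p - 4)*(p^4 - 14*p^3 + 71*p^2 - 154*p + 120) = (p - 4)^2*(p^3 - 10*p^2 + 31*p - 30) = (p - 4)^2*(p - 3)*(p^2 - 7*p + 10) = (p - 5)*(p - 4)^2*(p - 3)*(p - 2)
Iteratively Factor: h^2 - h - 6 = (h - 3)*(h + 2)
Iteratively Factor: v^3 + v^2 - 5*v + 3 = (v - 1)*(v^2 + 2*v - 3) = (v - 1)^2*(v + 3)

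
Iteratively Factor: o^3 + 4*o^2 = (o)*(o^2 + 4*o) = o^2*(o + 4)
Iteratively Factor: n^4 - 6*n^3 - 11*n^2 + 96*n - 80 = (n - 5)*(n^3 - n^2 - 16*n + 16) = (n - 5)*(n - 1)*(n^2 - 16) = (n - 5)*(n - 1)*(n + 4)*(n - 4)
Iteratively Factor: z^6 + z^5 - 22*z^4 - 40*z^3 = (z)*(z^5 + z^4 - 22*z^3 - 40*z^2) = z*(z + 4)*(z^4 - 3*z^3 - 10*z^2) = z^2*(z + 4)*(z^3 - 3*z^2 - 10*z) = z^3*(z + 4)*(z^2 - 3*z - 10) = z^3*(z - 5)*(z + 4)*(z + 2)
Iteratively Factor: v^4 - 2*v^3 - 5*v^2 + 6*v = (v - 1)*(v^3 - v^2 - 6*v) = (v - 1)*(v + 2)*(v^2 - 3*v) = (v - 3)*(v - 1)*(v + 2)*(v)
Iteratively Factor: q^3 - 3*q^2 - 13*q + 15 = (q + 3)*(q^2 - 6*q + 5) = (q - 5)*(q + 3)*(q - 1)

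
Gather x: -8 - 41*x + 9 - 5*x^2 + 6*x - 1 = -5*x^2 - 35*x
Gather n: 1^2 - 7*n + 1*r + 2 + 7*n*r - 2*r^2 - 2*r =n*(7*r - 7) - 2*r^2 - r + 3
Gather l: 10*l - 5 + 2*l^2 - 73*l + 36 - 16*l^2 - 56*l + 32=-14*l^2 - 119*l + 63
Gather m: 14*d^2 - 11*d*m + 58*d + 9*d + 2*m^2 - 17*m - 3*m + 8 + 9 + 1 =14*d^2 + 67*d + 2*m^2 + m*(-11*d - 20) + 18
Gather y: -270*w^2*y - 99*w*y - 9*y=y*(-270*w^2 - 99*w - 9)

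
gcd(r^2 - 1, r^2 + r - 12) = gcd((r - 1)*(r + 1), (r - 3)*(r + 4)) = 1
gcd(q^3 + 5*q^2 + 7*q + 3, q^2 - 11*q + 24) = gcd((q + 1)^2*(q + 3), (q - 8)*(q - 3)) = 1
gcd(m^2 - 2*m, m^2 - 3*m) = m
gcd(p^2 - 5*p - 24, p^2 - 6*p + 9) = 1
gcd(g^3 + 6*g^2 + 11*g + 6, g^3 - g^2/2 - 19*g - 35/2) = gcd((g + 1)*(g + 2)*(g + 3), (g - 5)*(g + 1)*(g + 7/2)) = g + 1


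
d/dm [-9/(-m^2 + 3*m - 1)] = 9*(3 - 2*m)/(m^2 - 3*m + 1)^2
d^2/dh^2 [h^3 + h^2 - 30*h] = 6*h + 2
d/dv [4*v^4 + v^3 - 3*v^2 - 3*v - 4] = 16*v^3 + 3*v^2 - 6*v - 3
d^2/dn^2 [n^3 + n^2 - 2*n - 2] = 6*n + 2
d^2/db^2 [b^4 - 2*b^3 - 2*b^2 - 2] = 12*b^2 - 12*b - 4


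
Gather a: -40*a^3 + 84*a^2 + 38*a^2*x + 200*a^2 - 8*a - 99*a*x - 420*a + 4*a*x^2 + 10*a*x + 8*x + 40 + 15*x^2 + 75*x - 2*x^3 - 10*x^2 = -40*a^3 + a^2*(38*x + 284) + a*(4*x^2 - 89*x - 428) - 2*x^3 + 5*x^2 + 83*x + 40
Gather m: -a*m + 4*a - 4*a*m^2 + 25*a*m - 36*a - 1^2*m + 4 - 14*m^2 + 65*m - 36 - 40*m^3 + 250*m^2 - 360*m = -32*a - 40*m^3 + m^2*(236 - 4*a) + m*(24*a - 296) - 32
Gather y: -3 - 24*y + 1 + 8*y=-16*y - 2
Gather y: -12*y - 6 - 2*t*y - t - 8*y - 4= -t + y*(-2*t - 20) - 10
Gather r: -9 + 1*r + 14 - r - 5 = 0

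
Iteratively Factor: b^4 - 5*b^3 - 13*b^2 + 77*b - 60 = (b - 1)*(b^3 - 4*b^2 - 17*b + 60) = (b - 1)*(b + 4)*(b^2 - 8*b + 15) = (b - 5)*(b - 1)*(b + 4)*(b - 3)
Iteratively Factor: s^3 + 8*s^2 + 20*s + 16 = (s + 2)*(s^2 + 6*s + 8) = (s + 2)^2*(s + 4)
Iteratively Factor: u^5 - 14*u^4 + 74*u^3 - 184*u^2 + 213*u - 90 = (u - 3)*(u^4 - 11*u^3 + 41*u^2 - 61*u + 30) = (u - 5)*(u - 3)*(u^3 - 6*u^2 + 11*u - 6) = (u - 5)*(u - 3)*(u - 2)*(u^2 - 4*u + 3) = (u - 5)*(u - 3)*(u - 2)*(u - 1)*(u - 3)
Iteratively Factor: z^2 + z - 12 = (z + 4)*(z - 3)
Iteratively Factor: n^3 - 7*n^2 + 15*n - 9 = (n - 3)*(n^2 - 4*n + 3) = (n - 3)^2*(n - 1)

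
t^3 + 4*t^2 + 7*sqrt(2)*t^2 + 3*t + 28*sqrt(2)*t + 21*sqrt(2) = (t + 1)*(t + 3)*(t + 7*sqrt(2))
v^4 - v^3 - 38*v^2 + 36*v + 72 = (v - 6)*(v - 2)*(v + 1)*(v + 6)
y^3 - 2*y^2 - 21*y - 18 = (y - 6)*(y + 1)*(y + 3)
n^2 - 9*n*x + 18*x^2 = (n - 6*x)*(n - 3*x)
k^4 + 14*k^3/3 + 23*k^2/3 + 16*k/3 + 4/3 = (k + 2/3)*(k + 1)^2*(k + 2)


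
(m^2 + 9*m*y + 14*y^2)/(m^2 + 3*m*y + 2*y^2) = (m + 7*y)/(m + y)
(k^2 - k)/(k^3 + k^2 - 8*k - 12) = k*(k - 1)/(k^3 + k^2 - 8*k - 12)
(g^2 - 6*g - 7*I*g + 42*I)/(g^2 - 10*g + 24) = (g - 7*I)/(g - 4)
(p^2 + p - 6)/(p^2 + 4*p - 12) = (p + 3)/(p + 6)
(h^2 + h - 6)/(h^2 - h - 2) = (h + 3)/(h + 1)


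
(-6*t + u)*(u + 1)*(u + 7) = -6*t*u^2 - 48*t*u - 42*t + u^3 + 8*u^2 + 7*u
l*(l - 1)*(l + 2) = l^3 + l^2 - 2*l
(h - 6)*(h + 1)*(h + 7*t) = h^3 + 7*h^2*t - 5*h^2 - 35*h*t - 6*h - 42*t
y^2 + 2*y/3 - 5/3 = (y - 1)*(y + 5/3)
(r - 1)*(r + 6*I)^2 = r^3 - r^2 + 12*I*r^2 - 36*r - 12*I*r + 36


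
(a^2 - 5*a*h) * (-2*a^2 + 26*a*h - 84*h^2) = -2*a^4 + 36*a^3*h - 214*a^2*h^2 + 420*a*h^3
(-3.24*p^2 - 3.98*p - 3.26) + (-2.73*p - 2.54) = -3.24*p^2 - 6.71*p - 5.8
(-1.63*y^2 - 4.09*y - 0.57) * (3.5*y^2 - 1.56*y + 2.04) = -5.705*y^4 - 11.7722*y^3 + 1.0602*y^2 - 7.4544*y - 1.1628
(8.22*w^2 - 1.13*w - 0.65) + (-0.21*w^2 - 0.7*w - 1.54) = 8.01*w^2 - 1.83*w - 2.19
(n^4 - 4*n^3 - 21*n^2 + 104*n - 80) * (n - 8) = n^5 - 12*n^4 + 11*n^3 + 272*n^2 - 912*n + 640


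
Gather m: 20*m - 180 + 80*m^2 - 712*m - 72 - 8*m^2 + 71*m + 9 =72*m^2 - 621*m - 243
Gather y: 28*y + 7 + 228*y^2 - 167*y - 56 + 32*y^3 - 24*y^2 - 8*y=32*y^3 + 204*y^2 - 147*y - 49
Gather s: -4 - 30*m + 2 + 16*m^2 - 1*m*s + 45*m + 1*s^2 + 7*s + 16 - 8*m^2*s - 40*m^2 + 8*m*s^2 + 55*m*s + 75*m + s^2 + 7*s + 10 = -24*m^2 + 90*m + s^2*(8*m + 2) + s*(-8*m^2 + 54*m + 14) + 24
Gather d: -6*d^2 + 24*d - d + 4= -6*d^2 + 23*d + 4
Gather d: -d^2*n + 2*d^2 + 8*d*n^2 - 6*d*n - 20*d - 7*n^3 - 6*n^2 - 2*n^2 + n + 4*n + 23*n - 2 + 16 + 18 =d^2*(2 - n) + d*(8*n^2 - 6*n - 20) - 7*n^3 - 8*n^2 + 28*n + 32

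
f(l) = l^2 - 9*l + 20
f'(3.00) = -3.00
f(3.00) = 2.00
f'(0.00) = -9.00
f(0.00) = 20.00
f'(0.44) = -8.12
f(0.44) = 16.23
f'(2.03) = -4.94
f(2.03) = 5.85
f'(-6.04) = -21.08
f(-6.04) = 110.84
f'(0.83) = -7.34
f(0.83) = 13.22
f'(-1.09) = -11.18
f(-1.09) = 31.00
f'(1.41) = -6.18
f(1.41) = 9.30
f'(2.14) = -4.72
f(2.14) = 5.32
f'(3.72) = -1.56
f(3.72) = 0.36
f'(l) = 2*l - 9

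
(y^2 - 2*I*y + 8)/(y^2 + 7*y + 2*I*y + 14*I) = (y - 4*I)/(y + 7)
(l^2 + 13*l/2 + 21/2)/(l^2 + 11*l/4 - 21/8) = 4*(l + 3)/(4*l - 3)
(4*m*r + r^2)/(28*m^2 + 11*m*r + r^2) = r/(7*m + r)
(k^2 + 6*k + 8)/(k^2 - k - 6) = (k + 4)/(k - 3)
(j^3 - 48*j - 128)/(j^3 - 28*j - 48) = (-j^3 + 48*j + 128)/(-j^3 + 28*j + 48)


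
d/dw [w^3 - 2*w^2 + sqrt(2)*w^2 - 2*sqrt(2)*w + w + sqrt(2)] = 3*w^2 - 4*w + 2*sqrt(2)*w - 2*sqrt(2) + 1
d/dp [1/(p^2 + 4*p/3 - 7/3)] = 6*(-3*p - 2)/(3*p^2 + 4*p - 7)^2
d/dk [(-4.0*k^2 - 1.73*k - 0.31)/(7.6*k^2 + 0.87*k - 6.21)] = (9.668*k^2 + 54.392*k + 11.013)/(57.76*k^4 + 13.224*k^3 - 93.6351*k^2 - 10.8054*k + 38.5641)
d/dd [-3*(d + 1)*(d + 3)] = -6*d - 12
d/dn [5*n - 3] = 5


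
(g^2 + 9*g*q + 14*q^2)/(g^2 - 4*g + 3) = (g^2 + 9*g*q + 14*q^2)/(g^2 - 4*g + 3)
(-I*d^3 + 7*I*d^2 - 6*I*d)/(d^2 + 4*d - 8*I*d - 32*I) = I*d*(-d^2 + 7*d - 6)/(d^2 + 4*d - 8*I*d - 32*I)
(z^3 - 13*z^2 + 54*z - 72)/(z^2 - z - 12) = (z^2 - 9*z + 18)/(z + 3)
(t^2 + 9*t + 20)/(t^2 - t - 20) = (t + 5)/(t - 5)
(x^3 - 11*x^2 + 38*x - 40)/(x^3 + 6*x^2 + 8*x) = (x^3 - 11*x^2 + 38*x - 40)/(x*(x^2 + 6*x + 8))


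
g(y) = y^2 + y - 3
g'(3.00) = 7.00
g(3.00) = 9.00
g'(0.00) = 1.00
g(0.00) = -3.00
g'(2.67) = 6.34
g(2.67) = 6.80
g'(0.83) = 2.66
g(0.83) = -1.48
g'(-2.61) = -4.22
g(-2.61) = 1.20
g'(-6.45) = -11.90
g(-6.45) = 32.15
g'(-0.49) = 0.02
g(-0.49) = -3.25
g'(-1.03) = -1.06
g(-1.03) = -2.97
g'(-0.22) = 0.56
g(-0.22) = -3.17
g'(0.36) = 1.72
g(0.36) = -2.51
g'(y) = 2*y + 1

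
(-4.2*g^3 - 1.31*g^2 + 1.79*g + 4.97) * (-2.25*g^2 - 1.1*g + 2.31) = 9.45*g^5 + 7.5675*g^4 - 12.2885*g^3 - 16.1776*g^2 - 1.3321*g + 11.4807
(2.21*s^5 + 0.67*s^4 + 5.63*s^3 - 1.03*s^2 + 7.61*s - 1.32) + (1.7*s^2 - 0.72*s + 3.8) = 2.21*s^5 + 0.67*s^4 + 5.63*s^3 + 0.67*s^2 + 6.89*s + 2.48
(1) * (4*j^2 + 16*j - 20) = 4*j^2 + 16*j - 20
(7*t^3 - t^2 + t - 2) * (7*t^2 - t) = 49*t^5 - 14*t^4 + 8*t^3 - 15*t^2 + 2*t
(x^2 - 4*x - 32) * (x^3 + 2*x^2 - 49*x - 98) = x^5 - 2*x^4 - 89*x^3 + 34*x^2 + 1960*x + 3136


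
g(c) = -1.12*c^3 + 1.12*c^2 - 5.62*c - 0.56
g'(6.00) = -113.14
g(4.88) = -131.47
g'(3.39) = -36.64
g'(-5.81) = -132.05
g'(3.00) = -29.14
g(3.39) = -50.37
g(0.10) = -1.11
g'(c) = -3.36*c^2 + 2.24*c - 5.62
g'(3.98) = -49.93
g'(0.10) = -5.43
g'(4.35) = -59.46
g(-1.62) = 16.25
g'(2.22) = -17.21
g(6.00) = -235.88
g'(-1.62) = -18.07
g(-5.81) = 289.56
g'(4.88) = -74.71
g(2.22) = -19.77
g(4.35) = -96.00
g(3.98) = -75.80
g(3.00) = -37.58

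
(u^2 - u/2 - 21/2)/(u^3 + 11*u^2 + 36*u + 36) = (u - 7/2)/(u^2 + 8*u + 12)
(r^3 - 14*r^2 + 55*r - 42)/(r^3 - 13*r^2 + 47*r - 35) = (r - 6)/(r - 5)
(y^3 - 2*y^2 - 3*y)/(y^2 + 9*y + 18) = y*(y^2 - 2*y - 3)/(y^2 + 9*y + 18)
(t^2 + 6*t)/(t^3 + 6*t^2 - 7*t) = (t + 6)/(t^2 + 6*t - 7)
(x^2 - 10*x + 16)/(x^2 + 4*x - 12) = (x - 8)/(x + 6)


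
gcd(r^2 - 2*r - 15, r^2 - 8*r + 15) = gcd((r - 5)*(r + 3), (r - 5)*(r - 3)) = r - 5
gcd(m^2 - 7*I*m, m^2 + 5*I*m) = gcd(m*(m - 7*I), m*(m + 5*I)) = m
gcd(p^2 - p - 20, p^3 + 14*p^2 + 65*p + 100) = p + 4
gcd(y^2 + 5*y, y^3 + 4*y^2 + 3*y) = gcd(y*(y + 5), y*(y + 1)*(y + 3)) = y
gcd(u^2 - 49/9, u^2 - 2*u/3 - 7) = u + 7/3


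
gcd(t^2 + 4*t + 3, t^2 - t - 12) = t + 3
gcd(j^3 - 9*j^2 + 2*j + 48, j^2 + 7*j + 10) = j + 2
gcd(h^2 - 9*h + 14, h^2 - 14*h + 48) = 1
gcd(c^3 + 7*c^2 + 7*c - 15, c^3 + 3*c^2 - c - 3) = c^2 + 2*c - 3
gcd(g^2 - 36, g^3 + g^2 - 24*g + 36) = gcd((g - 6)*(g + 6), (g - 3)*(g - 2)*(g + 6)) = g + 6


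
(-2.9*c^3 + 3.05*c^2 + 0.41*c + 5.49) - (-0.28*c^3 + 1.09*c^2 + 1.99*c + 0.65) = -2.62*c^3 + 1.96*c^2 - 1.58*c + 4.84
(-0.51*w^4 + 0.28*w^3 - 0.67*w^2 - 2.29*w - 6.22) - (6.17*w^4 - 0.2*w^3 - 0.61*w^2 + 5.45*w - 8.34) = -6.68*w^4 + 0.48*w^3 - 0.0600000000000001*w^2 - 7.74*w + 2.12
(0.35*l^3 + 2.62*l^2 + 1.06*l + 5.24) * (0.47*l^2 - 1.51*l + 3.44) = 0.1645*l^5 + 0.7029*l^4 - 2.254*l^3 + 9.875*l^2 - 4.266*l + 18.0256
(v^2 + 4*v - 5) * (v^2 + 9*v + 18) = v^4 + 13*v^3 + 49*v^2 + 27*v - 90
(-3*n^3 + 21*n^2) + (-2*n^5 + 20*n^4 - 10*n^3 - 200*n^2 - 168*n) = -2*n^5 + 20*n^4 - 13*n^3 - 179*n^2 - 168*n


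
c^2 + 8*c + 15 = (c + 3)*(c + 5)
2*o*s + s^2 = s*(2*o + s)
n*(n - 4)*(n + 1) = n^3 - 3*n^2 - 4*n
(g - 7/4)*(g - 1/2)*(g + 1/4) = g^3 - 2*g^2 + 5*g/16 + 7/32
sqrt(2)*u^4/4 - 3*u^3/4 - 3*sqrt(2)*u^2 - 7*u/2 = u*(u/2 + sqrt(2)/2)*(u - 7*sqrt(2)/2)*(sqrt(2)*u/2 + 1)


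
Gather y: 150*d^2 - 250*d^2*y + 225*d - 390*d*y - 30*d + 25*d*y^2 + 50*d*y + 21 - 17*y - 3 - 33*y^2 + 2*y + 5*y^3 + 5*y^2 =150*d^2 + 195*d + 5*y^3 + y^2*(25*d - 28) + y*(-250*d^2 - 340*d - 15) + 18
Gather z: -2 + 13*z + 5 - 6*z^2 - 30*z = -6*z^2 - 17*z + 3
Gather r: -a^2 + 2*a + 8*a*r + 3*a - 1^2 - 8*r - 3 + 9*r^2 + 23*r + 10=-a^2 + 5*a + 9*r^2 + r*(8*a + 15) + 6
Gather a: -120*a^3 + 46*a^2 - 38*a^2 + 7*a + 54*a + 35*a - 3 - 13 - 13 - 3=-120*a^3 + 8*a^2 + 96*a - 32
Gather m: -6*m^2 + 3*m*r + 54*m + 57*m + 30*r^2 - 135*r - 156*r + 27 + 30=-6*m^2 + m*(3*r + 111) + 30*r^2 - 291*r + 57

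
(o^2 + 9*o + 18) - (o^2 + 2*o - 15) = 7*o + 33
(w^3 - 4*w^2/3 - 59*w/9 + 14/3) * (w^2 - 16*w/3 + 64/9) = w^5 - 20*w^4/3 + 23*w^3/3 + 814*w^2/27 - 5792*w/81 + 896/27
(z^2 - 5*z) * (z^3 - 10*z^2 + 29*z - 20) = z^5 - 15*z^4 + 79*z^3 - 165*z^2 + 100*z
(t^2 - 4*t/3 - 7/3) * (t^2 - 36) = t^4 - 4*t^3/3 - 115*t^2/3 + 48*t + 84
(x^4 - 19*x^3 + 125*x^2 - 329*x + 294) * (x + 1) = x^5 - 18*x^4 + 106*x^3 - 204*x^2 - 35*x + 294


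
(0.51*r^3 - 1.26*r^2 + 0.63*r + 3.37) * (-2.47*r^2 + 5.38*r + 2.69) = -1.2597*r^5 + 5.856*r^4 - 6.963*r^3 - 8.3239*r^2 + 19.8253*r + 9.0653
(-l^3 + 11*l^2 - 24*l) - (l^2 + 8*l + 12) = -l^3 + 10*l^2 - 32*l - 12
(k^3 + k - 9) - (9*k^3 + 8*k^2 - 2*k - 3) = -8*k^3 - 8*k^2 + 3*k - 6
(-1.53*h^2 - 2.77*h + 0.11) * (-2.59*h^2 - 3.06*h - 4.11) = 3.9627*h^4 + 11.8561*h^3 + 14.4796*h^2 + 11.0481*h - 0.4521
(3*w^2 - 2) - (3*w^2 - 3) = 1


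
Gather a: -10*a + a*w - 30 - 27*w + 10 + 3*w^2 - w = a*(w - 10) + 3*w^2 - 28*w - 20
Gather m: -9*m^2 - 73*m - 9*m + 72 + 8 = -9*m^2 - 82*m + 80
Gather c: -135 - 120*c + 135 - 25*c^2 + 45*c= -25*c^2 - 75*c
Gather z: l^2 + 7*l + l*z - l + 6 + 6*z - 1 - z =l^2 + 6*l + z*(l + 5) + 5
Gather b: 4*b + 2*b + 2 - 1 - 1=6*b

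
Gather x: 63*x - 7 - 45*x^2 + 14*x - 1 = -45*x^2 + 77*x - 8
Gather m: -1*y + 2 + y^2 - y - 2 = y^2 - 2*y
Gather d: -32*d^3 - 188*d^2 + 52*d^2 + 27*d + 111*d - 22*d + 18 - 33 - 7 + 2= -32*d^3 - 136*d^2 + 116*d - 20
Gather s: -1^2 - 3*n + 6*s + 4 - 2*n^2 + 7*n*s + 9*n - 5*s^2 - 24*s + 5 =-2*n^2 + 6*n - 5*s^2 + s*(7*n - 18) + 8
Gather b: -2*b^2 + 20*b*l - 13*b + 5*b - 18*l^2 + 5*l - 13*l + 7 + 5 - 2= -2*b^2 + b*(20*l - 8) - 18*l^2 - 8*l + 10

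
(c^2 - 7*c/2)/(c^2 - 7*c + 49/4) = 2*c/(2*c - 7)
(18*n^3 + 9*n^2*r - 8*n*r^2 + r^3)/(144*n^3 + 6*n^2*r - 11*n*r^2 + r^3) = (-3*n^2 - 2*n*r + r^2)/(-24*n^2 - 5*n*r + r^2)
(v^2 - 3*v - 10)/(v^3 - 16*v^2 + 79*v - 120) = (v + 2)/(v^2 - 11*v + 24)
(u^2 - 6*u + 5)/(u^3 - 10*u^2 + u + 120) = (u - 1)/(u^2 - 5*u - 24)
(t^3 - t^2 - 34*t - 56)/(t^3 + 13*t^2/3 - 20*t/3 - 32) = 3*(t^2 - 5*t - 14)/(3*t^2 + t - 24)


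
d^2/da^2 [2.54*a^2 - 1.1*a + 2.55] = 5.08000000000000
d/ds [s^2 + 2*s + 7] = 2*s + 2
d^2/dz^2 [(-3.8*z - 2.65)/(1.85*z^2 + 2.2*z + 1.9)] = (-(3.7*z + 2.2)*(3.8*z + 2.65)*(7.4*z + 4.4) + (42.18*z + 26.525)*(1.85*z^2 + 2.2*z + 1.9))/(1.85*z^2 + 2.2*z + 1.9)^3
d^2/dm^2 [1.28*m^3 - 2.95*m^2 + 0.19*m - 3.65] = 7.68*m - 5.9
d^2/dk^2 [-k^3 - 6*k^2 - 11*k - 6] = -6*k - 12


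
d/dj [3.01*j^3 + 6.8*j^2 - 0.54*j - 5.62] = 9.03*j^2 + 13.6*j - 0.54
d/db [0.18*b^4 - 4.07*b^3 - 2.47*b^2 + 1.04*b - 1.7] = 0.72*b^3 - 12.21*b^2 - 4.94*b + 1.04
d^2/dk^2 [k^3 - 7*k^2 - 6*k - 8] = 6*k - 14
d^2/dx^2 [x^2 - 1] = 2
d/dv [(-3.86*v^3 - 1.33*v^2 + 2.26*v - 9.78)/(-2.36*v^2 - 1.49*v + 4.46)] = (9.1096*v^4 + 11.5028*v^3 - 44.3315*v^2 - 58.0252*v - 4.4926)/(5.5696*v^4 + 7.0328*v^3 - 18.8311*v^2 - 13.2908*v + 19.8916)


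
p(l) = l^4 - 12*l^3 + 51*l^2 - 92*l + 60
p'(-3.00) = -830.00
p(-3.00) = 1200.00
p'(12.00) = 2860.00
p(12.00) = 6300.00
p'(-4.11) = -1397.04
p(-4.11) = 2418.08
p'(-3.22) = -927.25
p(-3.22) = 1393.17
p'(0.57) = -44.82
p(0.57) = 22.01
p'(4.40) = 0.58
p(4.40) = -4.84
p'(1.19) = -14.86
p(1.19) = 4.52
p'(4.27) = -1.43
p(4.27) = -4.78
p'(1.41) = -8.54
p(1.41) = 1.99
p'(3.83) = -4.69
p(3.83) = -3.25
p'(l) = 4*l^3 - 36*l^2 + 102*l - 92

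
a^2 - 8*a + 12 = (a - 6)*(a - 2)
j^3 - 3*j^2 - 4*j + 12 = (j - 3)*(j - 2)*(j + 2)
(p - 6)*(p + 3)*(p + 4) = p^3 + p^2 - 30*p - 72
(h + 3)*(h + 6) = h^2 + 9*h + 18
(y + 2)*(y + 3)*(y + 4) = y^3 + 9*y^2 + 26*y + 24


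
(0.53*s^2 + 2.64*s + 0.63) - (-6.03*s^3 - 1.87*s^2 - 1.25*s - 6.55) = 6.03*s^3 + 2.4*s^2 + 3.89*s + 7.18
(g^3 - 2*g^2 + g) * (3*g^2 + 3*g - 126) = 3*g^5 - 3*g^4 - 129*g^3 + 255*g^2 - 126*g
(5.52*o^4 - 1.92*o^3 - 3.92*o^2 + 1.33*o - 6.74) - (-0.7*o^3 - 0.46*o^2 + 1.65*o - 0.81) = 5.52*o^4 - 1.22*o^3 - 3.46*o^2 - 0.32*o - 5.93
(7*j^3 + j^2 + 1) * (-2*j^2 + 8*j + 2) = -14*j^5 + 54*j^4 + 22*j^3 + 8*j + 2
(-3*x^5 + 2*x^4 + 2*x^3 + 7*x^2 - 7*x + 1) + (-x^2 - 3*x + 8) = -3*x^5 + 2*x^4 + 2*x^3 + 6*x^2 - 10*x + 9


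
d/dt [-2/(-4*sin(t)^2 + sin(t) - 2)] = 2*(1 - 8*sin(t))*cos(t)/(4*sin(t)^2 - sin(t) + 2)^2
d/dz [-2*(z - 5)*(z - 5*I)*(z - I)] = -6*z^2 + z*(20 + 24*I) + 10 - 60*I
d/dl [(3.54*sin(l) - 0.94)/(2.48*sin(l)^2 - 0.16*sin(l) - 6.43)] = (-8.7792*sin(l)^2 + 4.6624*sin(l) - 22.9126)*cos(l)/(6.1504*sin(l)^4 - 0.7936*sin(l)^3 - 31.8672*sin(l)^2 + 2.0576*sin(l) + 41.3449)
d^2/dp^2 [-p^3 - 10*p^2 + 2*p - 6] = -6*p - 20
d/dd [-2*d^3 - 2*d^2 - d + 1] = -6*d^2 - 4*d - 1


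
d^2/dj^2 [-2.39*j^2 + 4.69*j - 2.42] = -4.78000000000000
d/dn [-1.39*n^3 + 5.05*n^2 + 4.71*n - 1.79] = -4.17*n^2 + 10.1*n + 4.71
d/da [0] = 0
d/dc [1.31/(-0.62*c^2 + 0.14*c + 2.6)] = (1.6244*c - 0.1834)/(-0.62*c^2 + 0.14*c + 2.6)^2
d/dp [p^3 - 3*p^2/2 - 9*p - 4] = 3*p^2 - 3*p - 9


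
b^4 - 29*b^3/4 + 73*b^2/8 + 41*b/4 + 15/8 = (b - 5)*(b - 3)*(b + 1/4)*(b + 1/2)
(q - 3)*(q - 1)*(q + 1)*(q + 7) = q^4 + 4*q^3 - 22*q^2 - 4*q + 21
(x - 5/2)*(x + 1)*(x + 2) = x^3 + x^2/2 - 11*x/2 - 5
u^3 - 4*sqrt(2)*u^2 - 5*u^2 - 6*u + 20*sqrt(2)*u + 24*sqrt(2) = (u - 6)*(u + 1)*(u - 4*sqrt(2))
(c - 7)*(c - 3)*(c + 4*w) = c^3 + 4*c^2*w - 10*c^2 - 40*c*w + 21*c + 84*w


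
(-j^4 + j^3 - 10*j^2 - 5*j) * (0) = 0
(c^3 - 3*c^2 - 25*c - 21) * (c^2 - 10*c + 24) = c^5 - 13*c^4 + 29*c^3 + 157*c^2 - 390*c - 504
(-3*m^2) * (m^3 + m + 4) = -3*m^5 - 3*m^3 - 12*m^2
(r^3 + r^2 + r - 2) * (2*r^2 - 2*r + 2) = 2*r^5 + 2*r^3 - 4*r^2 + 6*r - 4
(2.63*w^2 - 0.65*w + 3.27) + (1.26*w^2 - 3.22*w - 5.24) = 3.89*w^2 - 3.87*w - 1.97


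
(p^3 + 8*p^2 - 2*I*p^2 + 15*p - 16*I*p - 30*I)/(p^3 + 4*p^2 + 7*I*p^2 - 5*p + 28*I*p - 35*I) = (p^2 + p*(3 - 2*I) - 6*I)/(p^2 + p*(-1 + 7*I) - 7*I)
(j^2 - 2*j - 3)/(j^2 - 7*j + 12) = (j + 1)/(j - 4)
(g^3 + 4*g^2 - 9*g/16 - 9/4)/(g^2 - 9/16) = g + 4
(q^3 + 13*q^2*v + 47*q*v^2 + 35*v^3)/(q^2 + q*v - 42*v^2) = (q^2 + 6*q*v + 5*v^2)/(q - 6*v)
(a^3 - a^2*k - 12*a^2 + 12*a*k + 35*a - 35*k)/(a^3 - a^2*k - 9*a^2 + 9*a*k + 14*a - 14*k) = (a - 5)/(a - 2)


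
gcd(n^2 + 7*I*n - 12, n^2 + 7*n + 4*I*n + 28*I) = n + 4*I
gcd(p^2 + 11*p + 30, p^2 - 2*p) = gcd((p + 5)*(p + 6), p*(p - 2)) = 1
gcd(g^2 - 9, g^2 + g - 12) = g - 3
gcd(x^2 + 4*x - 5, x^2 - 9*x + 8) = x - 1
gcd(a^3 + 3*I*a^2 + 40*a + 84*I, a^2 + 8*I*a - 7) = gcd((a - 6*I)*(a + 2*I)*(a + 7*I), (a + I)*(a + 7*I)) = a + 7*I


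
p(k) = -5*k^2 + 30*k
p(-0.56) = -18.37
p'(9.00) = -60.00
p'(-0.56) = 35.60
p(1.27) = 30.04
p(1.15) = 27.89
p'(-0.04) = 30.40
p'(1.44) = 15.60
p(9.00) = -135.00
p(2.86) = 44.90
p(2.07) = 40.68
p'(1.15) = 18.50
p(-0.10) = -3.05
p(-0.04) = -1.21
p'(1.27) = 17.30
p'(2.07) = 9.30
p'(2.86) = 1.40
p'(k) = 30 - 10*k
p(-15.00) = -1575.00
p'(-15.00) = 180.00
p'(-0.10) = 31.00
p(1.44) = 32.83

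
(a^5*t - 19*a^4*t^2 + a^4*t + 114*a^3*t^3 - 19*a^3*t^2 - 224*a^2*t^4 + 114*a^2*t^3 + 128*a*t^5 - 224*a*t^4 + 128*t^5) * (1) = a^5*t - 19*a^4*t^2 + a^4*t + 114*a^3*t^3 - 19*a^3*t^2 - 224*a^2*t^4 + 114*a^2*t^3 + 128*a*t^5 - 224*a*t^4 + 128*t^5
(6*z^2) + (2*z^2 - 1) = 8*z^2 - 1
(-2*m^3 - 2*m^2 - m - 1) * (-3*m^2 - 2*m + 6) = 6*m^5 + 10*m^4 - 5*m^3 - 7*m^2 - 4*m - 6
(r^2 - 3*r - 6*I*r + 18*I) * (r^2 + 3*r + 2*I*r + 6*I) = r^4 - 4*I*r^3 + 3*r^2 + 36*I*r - 108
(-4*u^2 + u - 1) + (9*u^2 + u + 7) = 5*u^2 + 2*u + 6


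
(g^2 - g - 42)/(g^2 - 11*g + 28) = (g + 6)/(g - 4)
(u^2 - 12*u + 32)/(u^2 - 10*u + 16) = (u - 4)/(u - 2)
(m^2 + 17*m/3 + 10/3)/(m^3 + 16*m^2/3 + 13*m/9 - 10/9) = 3/(3*m - 1)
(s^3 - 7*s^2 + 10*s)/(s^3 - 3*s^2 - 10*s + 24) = s*(s - 5)/(s^2 - s - 12)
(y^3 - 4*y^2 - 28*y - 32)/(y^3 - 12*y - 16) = (y - 8)/(y - 4)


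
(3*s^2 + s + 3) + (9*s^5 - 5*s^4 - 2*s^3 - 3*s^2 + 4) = 9*s^5 - 5*s^4 - 2*s^3 + s + 7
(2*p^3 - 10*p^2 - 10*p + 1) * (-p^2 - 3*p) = -2*p^5 + 4*p^4 + 40*p^3 + 29*p^2 - 3*p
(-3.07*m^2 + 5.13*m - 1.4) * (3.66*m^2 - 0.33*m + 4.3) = -11.2362*m^4 + 19.7889*m^3 - 20.0179*m^2 + 22.521*m - 6.02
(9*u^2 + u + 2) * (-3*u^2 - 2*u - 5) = -27*u^4 - 21*u^3 - 53*u^2 - 9*u - 10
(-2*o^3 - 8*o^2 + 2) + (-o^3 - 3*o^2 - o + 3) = -3*o^3 - 11*o^2 - o + 5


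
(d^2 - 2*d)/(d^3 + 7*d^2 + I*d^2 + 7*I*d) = (d - 2)/(d^2 + d*(7 + I) + 7*I)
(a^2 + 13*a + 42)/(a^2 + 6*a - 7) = (a + 6)/(a - 1)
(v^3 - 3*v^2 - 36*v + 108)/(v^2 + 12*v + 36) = (v^2 - 9*v + 18)/(v + 6)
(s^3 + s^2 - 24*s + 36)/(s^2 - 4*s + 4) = (s^2 + 3*s - 18)/(s - 2)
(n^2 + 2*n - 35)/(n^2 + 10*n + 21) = (n - 5)/(n + 3)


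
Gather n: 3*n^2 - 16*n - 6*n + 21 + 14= 3*n^2 - 22*n + 35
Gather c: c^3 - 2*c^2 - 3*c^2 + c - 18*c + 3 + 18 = c^3 - 5*c^2 - 17*c + 21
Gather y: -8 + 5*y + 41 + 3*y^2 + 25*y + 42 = 3*y^2 + 30*y + 75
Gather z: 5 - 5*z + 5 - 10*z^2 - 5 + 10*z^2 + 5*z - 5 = 0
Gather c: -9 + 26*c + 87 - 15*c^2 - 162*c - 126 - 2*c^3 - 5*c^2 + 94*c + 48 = -2*c^3 - 20*c^2 - 42*c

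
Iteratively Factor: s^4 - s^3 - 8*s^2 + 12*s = (s - 2)*(s^3 + s^2 - 6*s) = (s - 2)^2*(s^2 + 3*s) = (s - 2)^2*(s + 3)*(s)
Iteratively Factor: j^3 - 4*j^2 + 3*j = (j - 1)*(j^2 - 3*j) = j*(j - 1)*(j - 3)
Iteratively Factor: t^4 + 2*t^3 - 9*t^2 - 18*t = (t + 2)*(t^3 - 9*t) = (t + 2)*(t + 3)*(t^2 - 3*t) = (t - 3)*(t + 2)*(t + 3)*(t)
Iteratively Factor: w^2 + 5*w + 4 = (w + 4)*(w + 1)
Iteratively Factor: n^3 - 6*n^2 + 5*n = (n)*(n^2 - 6*n + 5) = n*(n - 1)*(n - 5)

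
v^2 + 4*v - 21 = (v - 3)*(v + 7)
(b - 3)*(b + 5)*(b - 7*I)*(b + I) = b^4 + 2*b^3 - 6*I*b^3 - 8*b^2 - 12*I*b^2 + 14*b + 90*I*b - 105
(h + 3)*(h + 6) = h^2 + 9*h + 18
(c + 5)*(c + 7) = c^2 + 12*c + 35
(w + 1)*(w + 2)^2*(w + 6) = w^4 + 11*w^3 + 38*w^2 + 52*w + 24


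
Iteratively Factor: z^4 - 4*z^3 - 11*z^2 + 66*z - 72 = (z - 3)*(z^3 - z^2 - 14*z + 24) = (z - 3)*(z - 2)*(z^2 + z - 12) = (z - 3)^2*(z - 2)*(z + 4)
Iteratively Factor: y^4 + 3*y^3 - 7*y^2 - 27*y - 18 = (y + 3)*(y^3 - 7*y - 6) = (y + 2)*(y + 3)*(y^2 - 2*y - 3) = (y + 1)*(y + 2)*(y + 3)*(y - 3)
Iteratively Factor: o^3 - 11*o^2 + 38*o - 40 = (o - 2)*(o^2 - 9*o + 20) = (o - 4)*(o - 2)*(o - 5)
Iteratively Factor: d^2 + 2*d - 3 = (d - 1)*(d + 3)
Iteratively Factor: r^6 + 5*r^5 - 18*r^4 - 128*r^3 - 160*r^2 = (r - 5)*(r^5 + 10*r^4 + 32*r^3 + 32*r^2) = (r - 5)*(r + 2)*(r^4 + 8*r^3 + 16*r^2) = r*(r - 5)*(r + 2)*(r^3 + 8*r^2 + 16*r) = r^2*(r - 5)*(r + 2)*(r^2 + 8*r + 16) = r^2*(r - 5)*(r + 2)*(r + 4)*(r + 4)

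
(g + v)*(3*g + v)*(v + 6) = 3*g^2*v + 18*g^2 + 4*g*v^2 + 24*g*v + v^3 + 6*v^2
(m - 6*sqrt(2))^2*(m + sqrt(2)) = m^3 - 11*sqrt(2)*m^2 + 48*m + 72*sqrt(2)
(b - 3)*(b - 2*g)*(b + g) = b^3 - b^2*g - 3*b^2 - 2*b*g^2 + 3*b*g + 6*g^2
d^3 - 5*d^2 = d^2*(d - 5)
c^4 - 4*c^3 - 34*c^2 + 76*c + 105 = (c - 7)*(c - 3)*(c + 1)*(c + 5)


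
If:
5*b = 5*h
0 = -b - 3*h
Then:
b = 0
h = 0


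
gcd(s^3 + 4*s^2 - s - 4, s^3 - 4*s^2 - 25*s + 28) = s^2 + 3*s - 4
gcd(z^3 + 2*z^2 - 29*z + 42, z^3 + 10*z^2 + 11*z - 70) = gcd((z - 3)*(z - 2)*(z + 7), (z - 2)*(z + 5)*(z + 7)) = z^2 + 5*z - 14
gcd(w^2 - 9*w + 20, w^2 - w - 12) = w - 4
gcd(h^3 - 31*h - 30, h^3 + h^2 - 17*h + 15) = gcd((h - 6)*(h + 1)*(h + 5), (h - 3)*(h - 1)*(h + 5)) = h + 5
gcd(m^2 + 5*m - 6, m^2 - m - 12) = 1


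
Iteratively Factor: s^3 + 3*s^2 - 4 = (s + 2)*(s^2 + s - 2) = (s - 1)*(s + 2)*(s + 2)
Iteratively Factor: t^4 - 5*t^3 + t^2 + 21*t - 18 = (t - 1)*(t^3 - 4*t^2 - 3*t + 18) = (t - 3)*(t - 1)*(t^2 - t - 6) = (t - 3)*(t - 1)*(t + 2)*(t - 3)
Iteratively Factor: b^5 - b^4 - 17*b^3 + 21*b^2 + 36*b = (b + 4)*(b^4 - 5*b^3 + 3*b^2 + 9*b) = b*(b + 4)*(b^3 - 5*b^2 + 3*b + 9) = b*(b + 1)*(b + 4)*(b^2 - 6*b + 9) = b*(b - 3)*(b + 1)*(b + 4)*(b - 3)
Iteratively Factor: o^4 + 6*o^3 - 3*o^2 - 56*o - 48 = (o - 3)*(o^3 + 9*o^2 + 24*o + 16) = (o - 3)*(o + 1)*(o^2 + 8*o + 16) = (o - 3)*(o + 1)*(o + 4)*(o + 4)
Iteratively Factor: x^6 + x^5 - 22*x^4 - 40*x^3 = (x)*(x^5 + x^4 - 22*x^3 - 40*x^2) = x^2*(x^4 + x^3 - 22*x^2 - 40*x) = x^2*(x + 2)*(x^3 - x^2 - 20*x) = x^3*(x + 2)*(x^2 - x - 20) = x^3*(x + 2)*(x + 4)*(x - 5)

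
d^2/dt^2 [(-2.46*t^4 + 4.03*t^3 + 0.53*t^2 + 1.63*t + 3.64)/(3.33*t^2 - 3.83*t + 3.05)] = (-54.557388*t^6 + 188.247564*t^5 - 366.422904*t^4 + 545.822732*t^3 - 347.184564*t^2 - 152.941296*t + 80.792612)/(36.926037*t^6 - 127.411461*t^5 + 248.005746*t^4 - 289.578257*t^3 + 227.15241*t^2 - 106.885725*t + 28.372625)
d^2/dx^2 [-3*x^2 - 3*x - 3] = -6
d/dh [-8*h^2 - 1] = -16*h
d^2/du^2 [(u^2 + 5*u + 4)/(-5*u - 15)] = 4/(5*(u^3 + 9*u^2 + 27*u + 27))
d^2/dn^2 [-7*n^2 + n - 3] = -14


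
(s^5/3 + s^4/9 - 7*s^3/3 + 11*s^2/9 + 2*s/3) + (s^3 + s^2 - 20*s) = s^5/3 + s^4/9 - 4*s^3/3 + 20*s^2/9 - 58*s/3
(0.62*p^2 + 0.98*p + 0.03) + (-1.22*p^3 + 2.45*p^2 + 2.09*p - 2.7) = -1.22*p^3 + 3.07*p^2 + 3.07*p - 2.67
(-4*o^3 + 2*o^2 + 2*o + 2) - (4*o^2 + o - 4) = -4*o^3 - 2*o^2 + o + 6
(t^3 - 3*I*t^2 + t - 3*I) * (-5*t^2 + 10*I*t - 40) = -5*t^5 + 25*I*t^4 - 15*t^3 + 145*I*t^2 - 10*t + 120*I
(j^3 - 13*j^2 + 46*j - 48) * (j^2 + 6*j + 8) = j^5 - 7*j^4 - 24*j^3 + 124*j^2 + 80*j - 384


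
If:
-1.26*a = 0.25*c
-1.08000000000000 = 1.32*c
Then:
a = 0.16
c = -0.82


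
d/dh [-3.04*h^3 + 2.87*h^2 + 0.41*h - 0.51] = -9.12*h^2 + 5.74*h + 0.41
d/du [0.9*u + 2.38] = 0.900000000000000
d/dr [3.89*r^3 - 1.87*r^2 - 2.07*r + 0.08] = 11.67*r^2 - 3.74*r - 2.07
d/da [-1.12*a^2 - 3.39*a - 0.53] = -2.24*a - 3.39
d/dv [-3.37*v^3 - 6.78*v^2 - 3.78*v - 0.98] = -10.11*v^2 - 13.56*v - 3.78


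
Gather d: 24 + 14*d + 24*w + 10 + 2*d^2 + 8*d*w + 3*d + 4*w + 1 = 2*d^2 + d*(8*w + 17) + 28*w + 35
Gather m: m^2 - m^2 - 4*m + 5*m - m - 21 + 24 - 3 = 0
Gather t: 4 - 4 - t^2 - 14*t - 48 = -t^2 - 14*t - 48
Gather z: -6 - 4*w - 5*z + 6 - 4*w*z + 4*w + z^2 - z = z^2 + z*(-4*w - 6)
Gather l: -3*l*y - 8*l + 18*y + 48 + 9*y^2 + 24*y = l*(-3*y - 8) + 9*y^2 + 42*y + 48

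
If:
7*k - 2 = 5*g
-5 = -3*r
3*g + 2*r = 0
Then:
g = -10/9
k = -32/63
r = 5/3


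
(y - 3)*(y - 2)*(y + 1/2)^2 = y^4 - 4*y^3 + 5*y^2/4 + 19*y/4 + 3/2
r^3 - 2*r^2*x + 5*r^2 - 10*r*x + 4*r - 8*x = (r + 1)*(r + 4)*(r - 2*x)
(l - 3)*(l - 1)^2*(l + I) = l^4 - 5*l^3 + I*l^3 + 7*l^2 - 5*I*l^2 - 3*l + 7*I*l - 3*I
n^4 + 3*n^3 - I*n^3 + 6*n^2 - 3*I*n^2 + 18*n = n*(n + 3)*(n - 3*I)*(n + 2*I)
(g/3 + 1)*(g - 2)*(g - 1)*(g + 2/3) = g^4/3 + 2*g^3/9 - 7*g^2/3 + 4*g/9 + 4/3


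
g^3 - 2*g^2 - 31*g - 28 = (g - 7)*(g + 1)*(g + 4)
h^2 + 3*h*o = h*(h + 3*o)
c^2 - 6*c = c*(c - 6)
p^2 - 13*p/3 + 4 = (p - 3)*(p - 4/3)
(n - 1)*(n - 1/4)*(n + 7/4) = n^3 + n^2/2 - 31*n/16 + 7/16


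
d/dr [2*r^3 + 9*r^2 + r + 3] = 6*r^2 + 18*r + 1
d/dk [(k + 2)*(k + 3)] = 2*k + 5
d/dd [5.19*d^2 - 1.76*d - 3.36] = 10.38*d - 1.76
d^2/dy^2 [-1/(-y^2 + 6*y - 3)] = 2*(-y^2 + 6*y + 4*(y - 3)^2 - 3)/(y^2 - 6*y + 3)^3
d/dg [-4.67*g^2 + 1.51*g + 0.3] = 1.51 - 9.34*g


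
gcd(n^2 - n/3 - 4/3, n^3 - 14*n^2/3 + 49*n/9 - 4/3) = n - 4/3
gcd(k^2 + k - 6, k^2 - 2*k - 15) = k + 3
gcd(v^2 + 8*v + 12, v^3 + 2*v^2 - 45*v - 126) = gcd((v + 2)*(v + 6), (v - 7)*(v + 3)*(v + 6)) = v + 6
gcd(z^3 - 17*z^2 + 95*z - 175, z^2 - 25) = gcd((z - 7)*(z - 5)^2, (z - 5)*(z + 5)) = z - 5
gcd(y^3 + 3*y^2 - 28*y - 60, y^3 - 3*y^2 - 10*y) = y^2 - 3*y - 10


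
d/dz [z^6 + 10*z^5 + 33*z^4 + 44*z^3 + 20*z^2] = 2*z*(3*z^4 + 25*z^3 + 66*z^2 + 66*z + 20)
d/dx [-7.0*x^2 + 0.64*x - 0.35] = 0.64 - 14.0*x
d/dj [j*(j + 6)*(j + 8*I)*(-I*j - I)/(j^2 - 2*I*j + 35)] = (-2*I*j^5 + j^4*(2 - 7*I) + j^3*(-28 - 172*I) + j^2*(780 - 847*I) + j*(3920 - 420*I) + 1680)/(j^4 - 4*I*j^3 + 66*j^2 - 140*I*j + 1225)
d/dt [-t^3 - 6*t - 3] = -3*t^2 - 6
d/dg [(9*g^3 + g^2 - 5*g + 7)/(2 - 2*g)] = (-9*g^3 + 13*g^2 + g + 1)/(g^2 - 2*g + 1)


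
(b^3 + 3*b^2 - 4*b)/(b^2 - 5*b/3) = 3*(b^2 + 3*b - 4)/(3*b - 5)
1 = 1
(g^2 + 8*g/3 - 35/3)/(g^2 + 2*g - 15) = (g - 7/3)/(g - 3)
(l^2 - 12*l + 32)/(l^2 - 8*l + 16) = (l - 8)/(l - 4)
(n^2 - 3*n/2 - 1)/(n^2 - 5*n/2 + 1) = (2*n + 1)/(2*n - 1)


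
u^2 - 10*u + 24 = (u - 6)*(u - 4)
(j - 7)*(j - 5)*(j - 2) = j^3 - 14*j^2 + 59*j - 70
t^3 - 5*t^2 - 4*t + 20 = (t - 5)*(t - 2)*(t + 2)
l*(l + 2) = l^2 + 2*l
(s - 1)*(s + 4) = s^2 + 3*s - 4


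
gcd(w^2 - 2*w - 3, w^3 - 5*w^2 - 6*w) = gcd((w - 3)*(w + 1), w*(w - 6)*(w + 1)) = w + 1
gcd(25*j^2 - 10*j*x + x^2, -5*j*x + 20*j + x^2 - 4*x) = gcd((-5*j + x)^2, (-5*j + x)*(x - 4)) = -5*j + x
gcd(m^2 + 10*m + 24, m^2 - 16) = m + 4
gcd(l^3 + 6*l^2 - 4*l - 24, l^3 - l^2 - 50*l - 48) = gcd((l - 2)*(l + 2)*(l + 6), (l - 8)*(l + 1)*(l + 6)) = l + 6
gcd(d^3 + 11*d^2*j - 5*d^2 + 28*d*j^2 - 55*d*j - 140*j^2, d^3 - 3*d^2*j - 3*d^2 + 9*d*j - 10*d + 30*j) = d - 5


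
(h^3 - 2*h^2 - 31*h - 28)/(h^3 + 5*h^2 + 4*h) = (h - 7)/h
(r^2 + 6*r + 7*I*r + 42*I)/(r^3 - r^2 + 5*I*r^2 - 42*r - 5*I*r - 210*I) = (r + 7*I)/(r^2 + r*(-7 + 5*I) - 35*I)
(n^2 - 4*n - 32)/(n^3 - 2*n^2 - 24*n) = (n - 8)/(n*(n - 6))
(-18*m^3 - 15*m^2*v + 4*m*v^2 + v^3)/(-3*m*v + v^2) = 6*m^2/v + 7*m + v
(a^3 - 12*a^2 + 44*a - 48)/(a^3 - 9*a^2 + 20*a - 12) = (a - 4)/(a - 1)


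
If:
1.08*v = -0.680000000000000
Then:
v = -0.63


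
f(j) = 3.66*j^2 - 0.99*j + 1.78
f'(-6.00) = -44.91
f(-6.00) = 139.48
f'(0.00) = -0.99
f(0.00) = 1.78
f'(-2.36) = -18.27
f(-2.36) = 24.50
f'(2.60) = 18.04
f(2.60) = 23.95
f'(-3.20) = -24.41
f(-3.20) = 42.43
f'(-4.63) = -34.88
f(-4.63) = 84.82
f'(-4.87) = -36.64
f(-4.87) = 93.41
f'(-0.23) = -2.67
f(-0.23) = 2.20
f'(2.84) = 19.80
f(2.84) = 28.49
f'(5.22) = 37.22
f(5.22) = 96.34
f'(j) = 7.32*j - 0.99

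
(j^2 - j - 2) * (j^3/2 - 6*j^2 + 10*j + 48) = j^5/2 - 13*j^4/2 + 15*j^3 + 50*j^2 - 68*j - 96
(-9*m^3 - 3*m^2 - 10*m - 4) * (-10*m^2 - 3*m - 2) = 90*m^5 + 57*m^4 + 127*m^3 + 76*m^2 + 32*m + 8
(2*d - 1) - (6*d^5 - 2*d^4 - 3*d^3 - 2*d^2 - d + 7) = -6*d^5 + 2*d^4 + 3*d^3 + 2*d^2 + 3*d - 8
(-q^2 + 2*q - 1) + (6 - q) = -q^2 + q + 5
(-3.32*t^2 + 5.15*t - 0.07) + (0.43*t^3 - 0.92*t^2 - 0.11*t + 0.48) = 0.43*t^3 - 4.24*t^2 + 5.04*t + 0.41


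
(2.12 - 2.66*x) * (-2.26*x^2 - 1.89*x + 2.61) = 6.0116*x^3 + 0.2362*x^2 - 10.9494*x + 5.5332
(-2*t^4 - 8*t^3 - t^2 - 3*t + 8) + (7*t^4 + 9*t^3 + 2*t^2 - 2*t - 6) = 5*t^4 + t^3 + t^2 - 5*t + 2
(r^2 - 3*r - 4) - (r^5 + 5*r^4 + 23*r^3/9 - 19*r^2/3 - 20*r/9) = -r^5 - 5*r^4 - 23*r^3/9 + 22*r^2/3 - 7*r/9 - 4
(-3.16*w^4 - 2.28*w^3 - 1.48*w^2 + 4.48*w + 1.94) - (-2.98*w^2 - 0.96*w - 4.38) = -3.16*w^4 - 2.28*w^3 + 1.5*w^2 + 5.44*w + 6.32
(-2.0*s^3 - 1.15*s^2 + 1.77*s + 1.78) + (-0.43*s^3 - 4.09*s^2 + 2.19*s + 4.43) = -2.43*s^3 - 5.24*s^2 + 3.96*s + 6.21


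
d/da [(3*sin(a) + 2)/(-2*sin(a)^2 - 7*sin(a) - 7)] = (6*sin(a)^2 + 8*sin(a) - 7)*cos(a)/(7*sin(a) - cos(2*a) + 8)^2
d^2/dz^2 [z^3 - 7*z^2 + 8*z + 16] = 6*z - 14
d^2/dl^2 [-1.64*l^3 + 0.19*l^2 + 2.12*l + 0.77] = 0.38 - 9.84*l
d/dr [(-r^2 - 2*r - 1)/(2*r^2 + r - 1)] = 3/(4*r^2 - 4*r + 1)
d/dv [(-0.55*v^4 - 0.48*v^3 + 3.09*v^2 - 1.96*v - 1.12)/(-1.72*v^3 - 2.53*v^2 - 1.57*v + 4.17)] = (0.946*v^6 + 2.783*v^5 + 9.1197*v^4 - 14.4092*v^3 - 21.5941*v^2 + 20.1034*v - 9.9316)/(2.9584*v^6 + 8.7032*v^5 + 11.8017*v^4 - 6.4006*v^3 - 18.6353*v^2 - 13.0938*v + 17.3889)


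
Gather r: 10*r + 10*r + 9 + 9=20*r + 18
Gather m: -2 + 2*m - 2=2*m - 4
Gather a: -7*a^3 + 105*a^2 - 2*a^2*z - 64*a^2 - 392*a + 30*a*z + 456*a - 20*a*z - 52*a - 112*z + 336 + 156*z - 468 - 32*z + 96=-7*a^3 + a^2*(41 - 2*z) + a*(10*z + 12) + 12*z - 36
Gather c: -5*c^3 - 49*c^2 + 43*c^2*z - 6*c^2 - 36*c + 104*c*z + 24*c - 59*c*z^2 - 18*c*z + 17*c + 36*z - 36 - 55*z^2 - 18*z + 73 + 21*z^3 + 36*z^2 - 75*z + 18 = -5*c^3 + c^2*(43*z - 55) + c*(-59*z^2 + 86*z + 5) + 21*z^3 - 19*z^2 - 57*z + 55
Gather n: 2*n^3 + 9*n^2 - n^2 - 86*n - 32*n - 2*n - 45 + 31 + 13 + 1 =2*n^3 + 8*n^2 - 120*n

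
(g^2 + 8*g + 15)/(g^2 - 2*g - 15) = (g + 5)/(g - 5)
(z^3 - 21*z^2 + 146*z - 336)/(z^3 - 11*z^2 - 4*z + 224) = (z - 6)/(z + 4)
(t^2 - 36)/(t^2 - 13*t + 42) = (t + 6)/(t - 7)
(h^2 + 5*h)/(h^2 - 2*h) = (h + 5)/(h - 2)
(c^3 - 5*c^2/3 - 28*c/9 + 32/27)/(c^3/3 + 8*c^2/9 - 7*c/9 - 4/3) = (27*c^3 - 45*c^2 - 84*c + 32)/(3*(3*c^3 + 8*c^2 - 7*c - 12))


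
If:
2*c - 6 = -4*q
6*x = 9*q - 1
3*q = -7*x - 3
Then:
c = 265/81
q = -11/81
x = -10/27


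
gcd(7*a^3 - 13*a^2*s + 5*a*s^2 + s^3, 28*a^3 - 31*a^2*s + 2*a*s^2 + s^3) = -7*a^2 + 6*a*s + s^2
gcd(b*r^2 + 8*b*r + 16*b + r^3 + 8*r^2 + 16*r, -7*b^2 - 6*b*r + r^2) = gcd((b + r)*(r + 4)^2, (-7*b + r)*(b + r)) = b + r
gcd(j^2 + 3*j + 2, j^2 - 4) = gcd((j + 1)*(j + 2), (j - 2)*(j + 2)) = j + 2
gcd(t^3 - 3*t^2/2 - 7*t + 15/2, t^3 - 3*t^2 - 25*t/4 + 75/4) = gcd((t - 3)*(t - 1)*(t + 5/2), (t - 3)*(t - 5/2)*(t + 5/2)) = t^2 - t/2 - 15/2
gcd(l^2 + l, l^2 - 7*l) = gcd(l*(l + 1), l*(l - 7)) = l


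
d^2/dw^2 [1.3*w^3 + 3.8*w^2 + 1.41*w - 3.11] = 7.8*w + 7.6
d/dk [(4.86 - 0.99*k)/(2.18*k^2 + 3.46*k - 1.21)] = (2.1582*k^2 - 21.1896*k - 15.6177)/(4.7524*k^4 + 15.0856*k^3 + 6.696*k^2 - 8.3732*k + 1.4641)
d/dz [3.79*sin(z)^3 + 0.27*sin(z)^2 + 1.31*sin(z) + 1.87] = (11.37*sin(z)^2 + 0.54*sin(z) + 1.31)*cos(z)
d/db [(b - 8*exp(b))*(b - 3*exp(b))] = -11*b*exp(b) + 2*b + 48*exp(2*b) - 11*exp(b)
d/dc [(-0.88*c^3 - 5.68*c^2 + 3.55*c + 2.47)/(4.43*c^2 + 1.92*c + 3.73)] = (-3.8984*c^4 - 3.3792*c^3 - 36.4793*c^2 - 64.257*c + 8.4991)/(19.6249*c^4 + 17.0112*c^3 + 36.7342*c^2 + 14.3232*c + 13.9129)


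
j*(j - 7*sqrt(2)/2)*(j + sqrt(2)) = j^3 - 5*sqrt(2)*j^2/2 - 7*j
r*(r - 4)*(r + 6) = r^3 + 2*r^2 - 24*r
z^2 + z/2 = z*(z + 1/2)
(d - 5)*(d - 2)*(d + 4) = d^3 - 3*d^2 - 18*d + 40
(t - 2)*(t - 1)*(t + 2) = t^3 - t^2 - 4*t + 4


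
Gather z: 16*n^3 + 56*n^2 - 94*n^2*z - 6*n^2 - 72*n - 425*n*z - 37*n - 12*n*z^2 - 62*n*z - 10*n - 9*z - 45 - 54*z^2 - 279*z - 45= 16*n^3 + 50*n^2 - 119*n + z^2*(-12*n - 54) + z*(-94*n^2 - 487*n - 288) - 90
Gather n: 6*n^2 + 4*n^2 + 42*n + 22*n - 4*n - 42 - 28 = 10*n^2 + 60*n - 70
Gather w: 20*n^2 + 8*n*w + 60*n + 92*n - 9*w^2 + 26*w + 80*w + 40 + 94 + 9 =20*n^2 + 152*n - 9*w^2 + w*(8*n + 106) + 143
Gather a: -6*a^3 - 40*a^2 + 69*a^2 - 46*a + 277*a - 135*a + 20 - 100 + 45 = -6*a^3 + 29*a^2 + 96*a - 35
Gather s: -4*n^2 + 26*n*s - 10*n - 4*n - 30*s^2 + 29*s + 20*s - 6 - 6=-4*n^2 - 14*n - 30*s^2 + s*(26*n + 49) - 12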